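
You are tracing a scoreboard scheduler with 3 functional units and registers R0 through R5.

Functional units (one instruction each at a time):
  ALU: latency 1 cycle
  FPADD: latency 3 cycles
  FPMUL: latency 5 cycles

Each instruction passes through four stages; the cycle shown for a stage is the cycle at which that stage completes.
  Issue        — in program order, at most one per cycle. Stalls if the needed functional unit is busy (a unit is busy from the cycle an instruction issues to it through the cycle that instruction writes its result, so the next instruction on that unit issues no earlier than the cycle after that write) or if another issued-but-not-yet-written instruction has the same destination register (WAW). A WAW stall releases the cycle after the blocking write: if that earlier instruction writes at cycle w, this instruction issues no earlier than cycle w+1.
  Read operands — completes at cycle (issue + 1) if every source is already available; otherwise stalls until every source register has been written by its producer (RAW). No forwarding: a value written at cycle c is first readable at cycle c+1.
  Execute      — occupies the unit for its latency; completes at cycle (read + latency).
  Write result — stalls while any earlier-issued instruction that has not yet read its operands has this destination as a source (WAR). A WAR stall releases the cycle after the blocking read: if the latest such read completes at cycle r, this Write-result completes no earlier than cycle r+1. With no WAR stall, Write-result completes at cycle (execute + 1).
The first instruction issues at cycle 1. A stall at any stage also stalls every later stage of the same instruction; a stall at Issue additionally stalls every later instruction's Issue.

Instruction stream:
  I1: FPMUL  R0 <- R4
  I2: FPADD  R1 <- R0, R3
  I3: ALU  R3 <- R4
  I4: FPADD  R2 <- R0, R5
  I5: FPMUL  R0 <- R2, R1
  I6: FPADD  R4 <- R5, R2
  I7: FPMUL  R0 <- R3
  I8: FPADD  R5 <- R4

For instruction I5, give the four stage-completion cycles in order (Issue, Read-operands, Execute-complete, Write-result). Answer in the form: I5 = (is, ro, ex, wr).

I1: IS=1 RO=2 EX=7 WR=8
I2: IS=2 RO=9 EX=12 WR=13  [RAW R0: wait I1 write@8]
I3: IS=3 RO=4 EX=5 WR=10  [WAR R3: wait I2 read@9]
I4: IS=14 RO=15 EX=18 WR=19  [struct: FPADD busy until I2 writes@13]
I5: IS=15 RO=20 EX=25 WR=26  [RAW R2: wait I4 write@19]
I6: IS=20 RO=21 EX=24 WR=25  [struct: FPADD busy until I4 writes@19]
I7: IS=27 RO=28 EX=33 WR=34  [struct: FPMUL busy until I5 writes@26]
I8: IS=28 RO=29 EX=32 WR=33

I5 = (15, 20, 25, 26)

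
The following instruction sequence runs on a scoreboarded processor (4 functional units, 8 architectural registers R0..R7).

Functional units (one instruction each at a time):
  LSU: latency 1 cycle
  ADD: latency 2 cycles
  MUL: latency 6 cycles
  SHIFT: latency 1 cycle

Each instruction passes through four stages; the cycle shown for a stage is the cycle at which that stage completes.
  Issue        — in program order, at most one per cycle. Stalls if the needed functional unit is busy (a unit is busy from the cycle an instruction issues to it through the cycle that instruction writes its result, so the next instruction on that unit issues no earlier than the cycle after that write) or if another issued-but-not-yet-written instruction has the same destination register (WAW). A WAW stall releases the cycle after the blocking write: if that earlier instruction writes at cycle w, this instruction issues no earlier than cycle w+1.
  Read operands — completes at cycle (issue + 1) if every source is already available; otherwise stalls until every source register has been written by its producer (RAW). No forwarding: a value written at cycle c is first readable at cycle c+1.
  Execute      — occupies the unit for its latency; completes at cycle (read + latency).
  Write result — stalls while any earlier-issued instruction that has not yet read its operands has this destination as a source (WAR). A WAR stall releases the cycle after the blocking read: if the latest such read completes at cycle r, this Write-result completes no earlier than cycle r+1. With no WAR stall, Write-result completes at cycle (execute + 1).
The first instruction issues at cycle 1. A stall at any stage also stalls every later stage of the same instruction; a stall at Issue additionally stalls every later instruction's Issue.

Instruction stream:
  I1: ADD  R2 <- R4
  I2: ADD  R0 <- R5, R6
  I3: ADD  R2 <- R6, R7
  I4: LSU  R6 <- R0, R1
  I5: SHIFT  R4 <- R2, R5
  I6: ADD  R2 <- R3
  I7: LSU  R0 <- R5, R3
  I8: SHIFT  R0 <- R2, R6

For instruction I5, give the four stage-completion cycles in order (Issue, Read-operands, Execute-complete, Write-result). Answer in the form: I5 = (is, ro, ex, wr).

I5 = (13, 16, 17, 18)

I1  is:1  ro:2  ex:4  wr:5
I2  is:6  ro:7  ex:9  wr:10  — struct: ADD busy until I1 writes@5
I3  is:11  ro:12  ex:14  wr:15  — struct: ADD busy until I2 writes@10
I4  is:12  ro:13  ex:14  wr:15
I5  is:13  ro:16  ex:17  wr:18  — RAW R2: wait I3 write@15
I6  is:16  ro:17  ex:19  wr:20  — struct: ADD busy until I3 writes@15
I7  is:17  ro:18  ex:19  wr:20
I8  is:21  ro:22  ex:23  wr:24  — WAW R0: wait I7 write@20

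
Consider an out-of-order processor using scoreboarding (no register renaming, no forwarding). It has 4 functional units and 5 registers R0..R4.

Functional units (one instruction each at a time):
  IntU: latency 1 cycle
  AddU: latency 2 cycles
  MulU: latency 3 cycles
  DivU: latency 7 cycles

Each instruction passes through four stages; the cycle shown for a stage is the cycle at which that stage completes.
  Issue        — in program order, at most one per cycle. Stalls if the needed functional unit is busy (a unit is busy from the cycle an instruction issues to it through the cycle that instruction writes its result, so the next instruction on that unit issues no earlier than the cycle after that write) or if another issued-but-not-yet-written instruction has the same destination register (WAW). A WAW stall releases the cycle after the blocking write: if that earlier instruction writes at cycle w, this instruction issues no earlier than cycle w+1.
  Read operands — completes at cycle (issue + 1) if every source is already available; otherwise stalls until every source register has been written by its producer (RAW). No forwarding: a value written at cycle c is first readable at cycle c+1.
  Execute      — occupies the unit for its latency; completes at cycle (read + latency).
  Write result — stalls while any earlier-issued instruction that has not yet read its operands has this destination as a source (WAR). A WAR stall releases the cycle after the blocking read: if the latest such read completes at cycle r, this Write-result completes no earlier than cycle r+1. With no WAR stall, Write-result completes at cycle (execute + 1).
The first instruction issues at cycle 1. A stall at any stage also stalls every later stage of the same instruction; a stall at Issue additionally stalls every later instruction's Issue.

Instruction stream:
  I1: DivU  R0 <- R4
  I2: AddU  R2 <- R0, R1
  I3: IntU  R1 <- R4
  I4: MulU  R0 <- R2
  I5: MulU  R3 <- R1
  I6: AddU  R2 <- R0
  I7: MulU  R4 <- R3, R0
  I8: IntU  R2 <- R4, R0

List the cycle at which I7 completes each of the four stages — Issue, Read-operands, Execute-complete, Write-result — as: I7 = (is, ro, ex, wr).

I7 = (26, 27, 30, 31)

c1: I1→DivU
c2: I1 RO; I2→AddU
c3: I3→IntU
c4: I3 RO
c5: I3 EX
c9: I1 EX
c10: I1 WR R0
c11: I2 RO; I4→MulU
c12: I3 WR R1
c13: I2 EX
c14: I2 WR R2
c15: I4 RO
c18: I4 EX
c19: I4 WR R0
c20: I5→MulU
c21: I5 RO; I6→AddU
c22: I6 RO
c24: I5 EX; I6 EX
c25: I5 WR R3; I6 WR R2
c26: I7→MulU
c27: I7 RO; I8→IntU
c30: I7 EX
c31: I7 WR R4
c32: I8 RO
c33: I8 EX
c34: I8 WR R2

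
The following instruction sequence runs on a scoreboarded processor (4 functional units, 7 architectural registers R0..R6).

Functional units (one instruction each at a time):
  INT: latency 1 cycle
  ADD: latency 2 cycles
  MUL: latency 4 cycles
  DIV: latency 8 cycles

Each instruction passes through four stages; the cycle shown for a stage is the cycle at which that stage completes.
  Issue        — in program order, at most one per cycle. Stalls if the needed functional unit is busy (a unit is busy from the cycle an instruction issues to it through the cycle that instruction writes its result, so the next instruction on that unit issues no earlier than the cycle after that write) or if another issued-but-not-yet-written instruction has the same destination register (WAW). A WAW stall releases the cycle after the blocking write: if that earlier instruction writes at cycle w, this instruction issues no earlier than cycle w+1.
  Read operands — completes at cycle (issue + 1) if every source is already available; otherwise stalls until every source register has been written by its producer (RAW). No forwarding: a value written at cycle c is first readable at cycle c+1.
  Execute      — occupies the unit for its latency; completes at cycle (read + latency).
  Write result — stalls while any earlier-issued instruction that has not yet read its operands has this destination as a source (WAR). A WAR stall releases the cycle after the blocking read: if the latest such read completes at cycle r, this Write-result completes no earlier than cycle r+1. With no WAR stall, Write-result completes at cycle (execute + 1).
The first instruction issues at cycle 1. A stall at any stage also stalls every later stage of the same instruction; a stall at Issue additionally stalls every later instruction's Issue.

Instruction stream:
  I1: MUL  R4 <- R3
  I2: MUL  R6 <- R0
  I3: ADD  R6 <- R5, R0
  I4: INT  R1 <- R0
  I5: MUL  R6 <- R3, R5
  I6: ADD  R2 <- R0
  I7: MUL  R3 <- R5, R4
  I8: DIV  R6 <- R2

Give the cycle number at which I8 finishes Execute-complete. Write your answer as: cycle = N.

1) issue 1, read 2, done 6, write 7
2) issue 8, read 9, done 13, write 14  <struct: MUL busy until I1 writes@7>
3) issue 15, read 16, done 18, write 19  <WAW R6: wait I2 write@14>
4) issue 16, read 17, done 18, write 19
5) issue 20, read 21, done 25, write 26  <WAW R6: wait I3 write@19>
6) issue 21, read 22, done 24, write 25
7) issue 27, read 28, done 32, write 33  <struct: MUL busy until I5 writes@26>
8) issue 28, read 29, done 37, write 38

cycle = 37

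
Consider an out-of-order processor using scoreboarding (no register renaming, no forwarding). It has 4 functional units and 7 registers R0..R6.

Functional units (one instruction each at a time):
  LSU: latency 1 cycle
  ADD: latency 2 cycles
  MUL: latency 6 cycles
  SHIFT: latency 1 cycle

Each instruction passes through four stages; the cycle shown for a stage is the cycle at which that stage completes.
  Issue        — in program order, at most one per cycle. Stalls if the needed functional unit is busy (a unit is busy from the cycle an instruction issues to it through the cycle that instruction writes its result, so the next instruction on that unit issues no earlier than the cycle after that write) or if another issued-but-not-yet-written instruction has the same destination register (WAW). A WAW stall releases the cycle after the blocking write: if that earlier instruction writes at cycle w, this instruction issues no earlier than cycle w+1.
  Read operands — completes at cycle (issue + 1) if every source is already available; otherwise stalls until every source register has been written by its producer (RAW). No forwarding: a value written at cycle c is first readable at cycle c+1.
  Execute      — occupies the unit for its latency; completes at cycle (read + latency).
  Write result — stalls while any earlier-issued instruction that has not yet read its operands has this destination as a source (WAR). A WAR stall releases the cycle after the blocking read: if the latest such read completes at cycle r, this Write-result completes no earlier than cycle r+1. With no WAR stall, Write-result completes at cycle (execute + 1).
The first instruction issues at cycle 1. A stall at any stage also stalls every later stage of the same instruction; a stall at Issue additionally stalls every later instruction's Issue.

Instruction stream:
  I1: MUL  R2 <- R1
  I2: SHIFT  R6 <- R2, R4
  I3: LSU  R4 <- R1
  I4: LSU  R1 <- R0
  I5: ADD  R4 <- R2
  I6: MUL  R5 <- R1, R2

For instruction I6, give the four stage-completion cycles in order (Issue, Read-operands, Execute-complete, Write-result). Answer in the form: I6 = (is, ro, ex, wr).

I6 = (14, 16, 22, 23)

  I1 | 1 | 2 | 8 | 9
  I2 | 2 | 10 | 11 | 12   RAW R2: wait I1 write@9
  I3 | 3 | 4 | 5 | 11   WAR R4: wait I2 read@10
  I4 | 12 | 13 | 14 | 15   struct: LSU busy until I3 writes@11
  I5 | 13 | 14 | 16 | 17
  I6 | 14 | 16 | 22 | 23   RAW R1: wait I4 write@15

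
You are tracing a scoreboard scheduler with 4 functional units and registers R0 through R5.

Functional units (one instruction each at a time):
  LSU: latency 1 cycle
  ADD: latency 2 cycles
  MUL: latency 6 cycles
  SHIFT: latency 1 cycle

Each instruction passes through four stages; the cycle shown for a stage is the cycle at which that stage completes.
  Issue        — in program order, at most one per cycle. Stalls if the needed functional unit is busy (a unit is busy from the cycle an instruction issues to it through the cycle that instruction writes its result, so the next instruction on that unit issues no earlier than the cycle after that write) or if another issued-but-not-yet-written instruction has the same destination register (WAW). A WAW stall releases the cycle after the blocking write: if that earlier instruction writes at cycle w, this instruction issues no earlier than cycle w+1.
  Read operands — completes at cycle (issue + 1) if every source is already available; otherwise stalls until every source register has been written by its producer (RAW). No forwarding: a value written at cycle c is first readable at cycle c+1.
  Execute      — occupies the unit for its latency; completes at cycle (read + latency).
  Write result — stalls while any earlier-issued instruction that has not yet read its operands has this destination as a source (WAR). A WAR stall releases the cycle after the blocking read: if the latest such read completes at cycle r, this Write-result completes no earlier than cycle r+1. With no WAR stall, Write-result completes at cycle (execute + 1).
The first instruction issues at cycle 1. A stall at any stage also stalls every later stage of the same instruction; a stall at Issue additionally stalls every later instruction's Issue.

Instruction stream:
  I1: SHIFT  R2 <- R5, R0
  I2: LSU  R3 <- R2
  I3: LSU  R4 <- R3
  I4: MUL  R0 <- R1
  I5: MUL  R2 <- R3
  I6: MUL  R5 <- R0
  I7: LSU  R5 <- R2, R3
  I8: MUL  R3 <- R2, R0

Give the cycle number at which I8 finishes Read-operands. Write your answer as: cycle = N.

I1  is:1  ro:2  ex:3  wr:4
I2  is:2  ro:5  ex:6  wr:7  — RAW R2: wait I1 write@4
I3  is:8  ro:9  ex:10  wr:11  — struct: LSU busy until I2 writes@7
I4  is:9  ro:10  ex:16  wr:17
I5  is:18  ro:19  ex:25  wr:26  — struct: MUL busy until I4 writes@17
I6  is:27  ro:28  ex:34  wr:35  — struct: MUL busy until I5 writes@26
I7  is:36  ro:37  ex:38  wr:39  — WAW R5: wait I6 write@35
I8  is:37  ro:38  ex:44  wr:45

cycle = 38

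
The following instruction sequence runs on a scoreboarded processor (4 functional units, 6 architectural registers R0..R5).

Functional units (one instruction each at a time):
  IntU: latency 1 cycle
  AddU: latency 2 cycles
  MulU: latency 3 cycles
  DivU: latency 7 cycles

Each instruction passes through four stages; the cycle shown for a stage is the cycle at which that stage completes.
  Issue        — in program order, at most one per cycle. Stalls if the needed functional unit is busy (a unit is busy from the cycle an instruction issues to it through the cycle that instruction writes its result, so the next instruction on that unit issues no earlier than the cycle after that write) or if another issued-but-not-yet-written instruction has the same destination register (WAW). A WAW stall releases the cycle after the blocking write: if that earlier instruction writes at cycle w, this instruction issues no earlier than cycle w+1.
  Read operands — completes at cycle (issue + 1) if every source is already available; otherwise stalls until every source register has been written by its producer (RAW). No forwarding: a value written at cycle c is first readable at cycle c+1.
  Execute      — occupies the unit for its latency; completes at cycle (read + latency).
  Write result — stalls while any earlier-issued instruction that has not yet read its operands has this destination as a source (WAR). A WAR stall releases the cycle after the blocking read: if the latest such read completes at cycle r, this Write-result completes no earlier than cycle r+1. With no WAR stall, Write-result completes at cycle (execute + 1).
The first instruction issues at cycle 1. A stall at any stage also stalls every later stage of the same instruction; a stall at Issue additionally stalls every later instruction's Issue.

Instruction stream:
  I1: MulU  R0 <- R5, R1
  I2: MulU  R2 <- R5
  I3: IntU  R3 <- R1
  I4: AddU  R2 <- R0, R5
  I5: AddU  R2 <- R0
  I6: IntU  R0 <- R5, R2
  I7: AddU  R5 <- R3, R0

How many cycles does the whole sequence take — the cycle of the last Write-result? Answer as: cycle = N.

cycle = 29

  I1 | 1 | 2 | 5 | 6
  I2 | 7 | 8 | 11 | 12   struct: MulU busy until I1 writes@6
  I3 | 8 | 9 | 10 | 11
  I4 | 13 | 14 | 16 | 17   WAW R2: wait I2 write@12
  I5 | 18 | 19 | 21 | 22   struct: AddU busy until I4 writes@17
  I6 | 19 | 23 | 24 | 25   RAW R2: wait I5 write@22
  I7 | 23 | 26 | 28 | 29   struct: AddU busy until I5 writes@22 · RAW R0: wait I6 write@25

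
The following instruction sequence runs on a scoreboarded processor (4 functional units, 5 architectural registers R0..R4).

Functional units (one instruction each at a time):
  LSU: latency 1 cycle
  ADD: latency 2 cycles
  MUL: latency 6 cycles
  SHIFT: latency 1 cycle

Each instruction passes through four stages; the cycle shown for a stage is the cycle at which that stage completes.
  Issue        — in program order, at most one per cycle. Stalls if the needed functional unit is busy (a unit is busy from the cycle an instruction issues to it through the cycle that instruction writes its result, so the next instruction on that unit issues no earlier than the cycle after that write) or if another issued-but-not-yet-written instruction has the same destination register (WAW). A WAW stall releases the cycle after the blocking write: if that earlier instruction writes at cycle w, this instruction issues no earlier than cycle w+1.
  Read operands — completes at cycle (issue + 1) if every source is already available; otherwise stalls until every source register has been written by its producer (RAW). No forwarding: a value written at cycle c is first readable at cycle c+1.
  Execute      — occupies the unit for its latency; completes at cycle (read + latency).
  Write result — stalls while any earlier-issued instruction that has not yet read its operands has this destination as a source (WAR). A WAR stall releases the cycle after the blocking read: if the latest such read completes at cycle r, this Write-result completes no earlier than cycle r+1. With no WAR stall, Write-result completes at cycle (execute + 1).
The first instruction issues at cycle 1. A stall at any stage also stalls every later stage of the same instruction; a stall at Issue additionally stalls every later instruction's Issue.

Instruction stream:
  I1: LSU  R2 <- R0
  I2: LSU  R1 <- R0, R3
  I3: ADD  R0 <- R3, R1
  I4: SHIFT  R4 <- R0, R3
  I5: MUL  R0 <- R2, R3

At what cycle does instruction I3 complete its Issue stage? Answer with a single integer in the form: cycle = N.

cycle 1: I1 dispatched to LSU
cycle 2: I1 operands ready
cycle 3: I1 complete
cycle 4: R2←I1
cycle 5: I2 dispatched to LSU
cycle 6: I2 operands ready; I3 dispatched to ADD
cycle 7: I2 complete; I4 dispatched to SHIFT
cycle 8: R1←I2
cycle 9: I3 operands ready
cycle 11: I3 complete
cycle 12: R0←I3
cycle 13: I4 operands ready; I5 dispatched to MUL
cycle 14: I4 complete; I5 operands ready
cycle 15: R4←I4
cycle 20: I5 complete
cycle 21: R0←I5

cycle = 6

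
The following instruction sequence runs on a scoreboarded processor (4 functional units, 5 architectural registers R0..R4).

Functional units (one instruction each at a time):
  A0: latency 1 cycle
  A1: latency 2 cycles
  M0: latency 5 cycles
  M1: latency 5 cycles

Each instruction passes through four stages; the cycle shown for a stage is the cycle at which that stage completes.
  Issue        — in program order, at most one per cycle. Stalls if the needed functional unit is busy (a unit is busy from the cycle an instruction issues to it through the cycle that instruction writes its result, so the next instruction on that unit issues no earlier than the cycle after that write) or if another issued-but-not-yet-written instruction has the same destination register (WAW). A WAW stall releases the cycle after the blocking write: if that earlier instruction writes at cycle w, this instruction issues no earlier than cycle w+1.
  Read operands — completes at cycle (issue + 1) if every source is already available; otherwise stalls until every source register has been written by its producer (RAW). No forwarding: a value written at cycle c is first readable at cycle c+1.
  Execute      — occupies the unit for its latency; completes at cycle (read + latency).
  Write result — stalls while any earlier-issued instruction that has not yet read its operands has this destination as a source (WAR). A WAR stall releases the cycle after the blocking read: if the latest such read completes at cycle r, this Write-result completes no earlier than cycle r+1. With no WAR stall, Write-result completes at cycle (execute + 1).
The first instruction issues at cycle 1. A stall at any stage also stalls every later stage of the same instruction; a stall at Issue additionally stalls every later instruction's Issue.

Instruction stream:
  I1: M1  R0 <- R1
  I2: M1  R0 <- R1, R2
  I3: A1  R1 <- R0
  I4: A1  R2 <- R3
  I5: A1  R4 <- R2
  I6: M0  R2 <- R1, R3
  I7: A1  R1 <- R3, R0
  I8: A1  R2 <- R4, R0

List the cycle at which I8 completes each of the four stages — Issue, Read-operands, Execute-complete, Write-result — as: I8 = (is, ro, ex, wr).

[1] I1 dispatched to M1
[2] I1 operands ready
[7] I1 complete
[8] R0←I1
[9] I2 dispatched to M1
[10] I2 operands ready | I3 dispatched to A1
[15] I2 complete
[16] R0←I2
[17] I3 operands ready
[19] I3 complete
[20] R1←I3
[21] I4 dispatched to A1
[22] I4 operands ready
[24] I4 complete
[25] R2←I4
[26] I5 dispatched to A1
[27] I5 operands ready | I6 dispatched to M0
[28] I6 operands ready
[29] I5 complete
[30] R4←I5
[31] I7 dispatched to A1
[32] I7 operands ready
[33] I6 complete
[34] R2←I6 | I7 complete
[35] R1←I7
[36] I8 dispatched to A1
[37] I8 operands ready
[39] I8 complete
[40] R2←I8

I8 = (36, 37, 39, 40)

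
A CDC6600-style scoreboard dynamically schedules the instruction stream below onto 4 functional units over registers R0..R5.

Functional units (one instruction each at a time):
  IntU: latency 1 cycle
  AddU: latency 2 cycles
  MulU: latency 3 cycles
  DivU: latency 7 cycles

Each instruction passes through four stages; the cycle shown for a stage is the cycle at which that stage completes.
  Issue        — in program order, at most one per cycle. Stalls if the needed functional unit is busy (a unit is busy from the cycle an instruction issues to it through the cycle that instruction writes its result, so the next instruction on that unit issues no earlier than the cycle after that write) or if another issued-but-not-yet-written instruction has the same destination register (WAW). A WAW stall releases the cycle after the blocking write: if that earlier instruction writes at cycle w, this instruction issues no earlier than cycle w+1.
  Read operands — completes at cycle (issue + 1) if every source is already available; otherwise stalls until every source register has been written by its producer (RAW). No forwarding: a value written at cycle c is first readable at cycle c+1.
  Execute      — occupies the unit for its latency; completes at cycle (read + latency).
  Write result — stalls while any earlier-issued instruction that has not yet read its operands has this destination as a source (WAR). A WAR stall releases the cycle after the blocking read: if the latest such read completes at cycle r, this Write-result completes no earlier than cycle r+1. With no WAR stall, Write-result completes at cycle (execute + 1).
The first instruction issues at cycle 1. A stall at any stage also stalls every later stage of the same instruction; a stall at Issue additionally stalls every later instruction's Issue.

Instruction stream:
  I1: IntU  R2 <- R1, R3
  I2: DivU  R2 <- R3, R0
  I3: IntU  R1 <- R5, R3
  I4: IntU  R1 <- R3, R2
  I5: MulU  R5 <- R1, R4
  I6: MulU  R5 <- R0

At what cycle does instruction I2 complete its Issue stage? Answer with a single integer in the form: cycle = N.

cycle = 5

I1: IS=1 RO=2 EX=3 WR=4
I2: IS=5 RO=6 EX=13 WR=14  [WAW R2: wait I1 write@4]
I3: IS=6 RO=7 EX=8 WR=9
I4: IS=10 RO=15 EX=16 WR=17  [struct: IntU busy until I3 writes@9; RAW R2: wait I2 write@14]
I5: IS=11 RO=18 EX=21 WR=22  [RAW R1: wait I4 write@17]
I6: IS=23 RO=24 EX=27 WR=28  [struct: MulU busy until I5 writes@22]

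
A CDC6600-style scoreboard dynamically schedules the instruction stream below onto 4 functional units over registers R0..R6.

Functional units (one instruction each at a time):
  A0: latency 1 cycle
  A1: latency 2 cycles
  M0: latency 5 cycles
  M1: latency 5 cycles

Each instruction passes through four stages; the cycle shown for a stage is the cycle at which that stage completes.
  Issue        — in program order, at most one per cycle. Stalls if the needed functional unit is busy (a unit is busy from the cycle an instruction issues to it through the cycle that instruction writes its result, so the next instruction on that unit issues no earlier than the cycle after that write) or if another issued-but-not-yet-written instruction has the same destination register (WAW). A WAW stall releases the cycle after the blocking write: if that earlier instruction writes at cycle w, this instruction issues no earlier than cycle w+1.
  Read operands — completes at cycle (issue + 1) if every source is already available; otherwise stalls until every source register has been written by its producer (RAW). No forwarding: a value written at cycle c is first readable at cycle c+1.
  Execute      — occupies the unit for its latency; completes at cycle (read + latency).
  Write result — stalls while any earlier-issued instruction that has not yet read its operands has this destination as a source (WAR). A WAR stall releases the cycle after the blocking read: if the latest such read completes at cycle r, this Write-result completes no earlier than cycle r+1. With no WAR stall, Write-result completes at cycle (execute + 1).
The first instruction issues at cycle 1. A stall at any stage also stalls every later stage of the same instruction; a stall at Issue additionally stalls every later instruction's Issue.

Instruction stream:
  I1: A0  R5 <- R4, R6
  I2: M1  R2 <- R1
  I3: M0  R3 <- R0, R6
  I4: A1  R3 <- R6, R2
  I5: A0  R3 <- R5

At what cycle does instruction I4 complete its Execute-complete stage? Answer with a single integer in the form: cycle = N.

cycle = 14

[I1] 1/2/3/4
[I2] 2/3/8/9
[I3] 3/4/9/10
[I4] 11/12/14/15  (WAW R3: wait I3 write@10)
[I5] 16/17/18/19  (WAW R3: wait I4 write@15)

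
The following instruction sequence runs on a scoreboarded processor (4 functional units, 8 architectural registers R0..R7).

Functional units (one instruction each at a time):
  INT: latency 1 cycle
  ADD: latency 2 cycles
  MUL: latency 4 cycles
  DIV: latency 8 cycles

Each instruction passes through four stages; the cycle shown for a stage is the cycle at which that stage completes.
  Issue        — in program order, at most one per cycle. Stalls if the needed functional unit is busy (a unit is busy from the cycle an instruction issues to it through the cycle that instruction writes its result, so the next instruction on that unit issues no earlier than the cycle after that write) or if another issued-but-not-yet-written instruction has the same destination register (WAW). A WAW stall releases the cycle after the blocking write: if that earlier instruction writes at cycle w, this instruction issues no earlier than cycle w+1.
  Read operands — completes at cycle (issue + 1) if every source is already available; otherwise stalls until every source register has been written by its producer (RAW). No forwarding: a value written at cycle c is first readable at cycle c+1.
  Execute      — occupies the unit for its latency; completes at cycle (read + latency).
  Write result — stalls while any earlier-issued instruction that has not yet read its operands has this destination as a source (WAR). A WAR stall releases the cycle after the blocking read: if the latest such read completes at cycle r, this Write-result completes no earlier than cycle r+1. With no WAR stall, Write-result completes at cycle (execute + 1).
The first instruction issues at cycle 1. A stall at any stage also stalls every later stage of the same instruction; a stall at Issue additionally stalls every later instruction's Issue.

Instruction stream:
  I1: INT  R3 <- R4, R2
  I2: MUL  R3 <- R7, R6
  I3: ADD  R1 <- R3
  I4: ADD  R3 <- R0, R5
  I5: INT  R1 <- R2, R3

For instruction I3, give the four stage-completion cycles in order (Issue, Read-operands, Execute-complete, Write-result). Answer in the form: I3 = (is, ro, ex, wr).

I3 = (6, 12, 14, 15)

cycle 1: issue I1 (INT)
cycle 2: I1 read-ops
cycle 3: I1 finished on INT
cycle 4: I1→R3
cycle 5: issue I2 (MUL)
cycle 6: I2 read-ops, issue I3 (ADD)
cycle 10: I2 finished on MUL
cycle 11: I2→R3
cycle 12: I3 read-ops
cycle 14: I3 finished on ADD
cycle 15: I3→R1
cycle 16: issue I4 (ADD)
cycle 17: I4 read-ops, issue I5 (INT)
cycle 19: I4 finished on ADD
cycle 20: I4→R3
cycle 21: I5 read-ops
cycle 22: I5 finished on INT
cycle 23: I5→R1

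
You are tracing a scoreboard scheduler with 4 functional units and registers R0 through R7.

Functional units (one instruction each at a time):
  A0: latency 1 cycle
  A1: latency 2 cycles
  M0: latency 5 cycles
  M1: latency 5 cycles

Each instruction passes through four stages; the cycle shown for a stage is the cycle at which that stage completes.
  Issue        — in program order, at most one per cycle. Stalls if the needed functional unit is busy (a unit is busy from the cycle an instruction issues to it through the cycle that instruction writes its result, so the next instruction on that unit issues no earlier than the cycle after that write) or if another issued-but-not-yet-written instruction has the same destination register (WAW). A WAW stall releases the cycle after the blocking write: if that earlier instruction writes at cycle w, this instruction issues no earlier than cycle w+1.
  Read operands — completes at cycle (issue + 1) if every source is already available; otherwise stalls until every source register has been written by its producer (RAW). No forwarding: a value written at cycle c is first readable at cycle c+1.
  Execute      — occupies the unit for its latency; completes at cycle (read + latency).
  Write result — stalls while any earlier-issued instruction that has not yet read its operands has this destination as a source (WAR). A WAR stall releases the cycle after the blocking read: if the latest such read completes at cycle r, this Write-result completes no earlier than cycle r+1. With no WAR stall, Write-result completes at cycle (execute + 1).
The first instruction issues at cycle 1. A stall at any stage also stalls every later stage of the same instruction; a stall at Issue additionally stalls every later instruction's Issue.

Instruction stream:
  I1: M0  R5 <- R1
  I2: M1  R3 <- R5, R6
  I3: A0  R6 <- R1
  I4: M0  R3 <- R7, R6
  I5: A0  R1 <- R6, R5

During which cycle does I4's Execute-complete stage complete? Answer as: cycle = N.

t=1  I1 issues→M0
t=2  I1 reads; I2 issues→M1
t=3  I3 issues→A0
t=4  I3 reads
t=5  I3 exec-done
t=7  I1 exec-done
t=8  I1 writes R5
t=9  I2 reads
t=10  I3 writes R6
t=14  I2 exec-done
t=15  I2 writes R3
t=16  I4 issues→M0
t=17  I4 reads; I5 issues→A0
t=18  I5 reads
t=19  I5 exec-done
t=20  I5 writes R1
t=22  I4 exec-done
t=23  I4 writes R3

cycle = 22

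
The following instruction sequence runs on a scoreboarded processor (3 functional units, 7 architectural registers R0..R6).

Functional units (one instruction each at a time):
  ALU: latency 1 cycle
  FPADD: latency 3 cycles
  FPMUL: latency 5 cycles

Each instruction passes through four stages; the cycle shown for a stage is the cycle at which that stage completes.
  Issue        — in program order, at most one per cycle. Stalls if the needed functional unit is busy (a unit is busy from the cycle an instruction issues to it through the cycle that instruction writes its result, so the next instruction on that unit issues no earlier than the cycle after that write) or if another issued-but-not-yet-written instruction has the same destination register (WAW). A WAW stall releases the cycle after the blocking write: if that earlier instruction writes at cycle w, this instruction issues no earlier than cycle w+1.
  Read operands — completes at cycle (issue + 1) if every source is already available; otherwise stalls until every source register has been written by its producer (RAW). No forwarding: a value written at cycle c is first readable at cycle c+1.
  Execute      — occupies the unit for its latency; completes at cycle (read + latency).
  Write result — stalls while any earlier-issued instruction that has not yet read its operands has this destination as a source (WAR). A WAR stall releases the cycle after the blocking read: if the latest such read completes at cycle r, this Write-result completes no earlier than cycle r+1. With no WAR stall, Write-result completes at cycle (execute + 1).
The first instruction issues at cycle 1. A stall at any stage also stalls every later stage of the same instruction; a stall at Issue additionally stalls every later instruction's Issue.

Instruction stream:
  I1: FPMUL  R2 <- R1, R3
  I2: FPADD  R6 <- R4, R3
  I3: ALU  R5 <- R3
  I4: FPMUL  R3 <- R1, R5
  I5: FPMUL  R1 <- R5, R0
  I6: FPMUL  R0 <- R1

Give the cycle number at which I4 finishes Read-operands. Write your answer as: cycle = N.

cycle = 10

[1] issue I1 (FPMUL)
[2] I1 read-ops, issue I2 (FPADD)
[3] I2 read-ops, issue I3 (ALU)
[4] I3 read-ops
[5] I3 finished on ALU
[6] I2 finished on FPADD, I3→R5
[7] I1 finished on FPMUL, I2→R6
[8] I1→R2
[9] issue I4 (FPMUL)
[10] I4 read-ops
[15] I4 finished on FPMUL
[16] I4→R3
[17] issue I5 (FPMUL)
[18] I5 read-ops
[23] I5 finished on FPMUL
[24] I5→R1
[25] issue I6 (FPMUL)
[26] I6 read-ops
[31] I6 finished on FPMUL
[32] I6→R0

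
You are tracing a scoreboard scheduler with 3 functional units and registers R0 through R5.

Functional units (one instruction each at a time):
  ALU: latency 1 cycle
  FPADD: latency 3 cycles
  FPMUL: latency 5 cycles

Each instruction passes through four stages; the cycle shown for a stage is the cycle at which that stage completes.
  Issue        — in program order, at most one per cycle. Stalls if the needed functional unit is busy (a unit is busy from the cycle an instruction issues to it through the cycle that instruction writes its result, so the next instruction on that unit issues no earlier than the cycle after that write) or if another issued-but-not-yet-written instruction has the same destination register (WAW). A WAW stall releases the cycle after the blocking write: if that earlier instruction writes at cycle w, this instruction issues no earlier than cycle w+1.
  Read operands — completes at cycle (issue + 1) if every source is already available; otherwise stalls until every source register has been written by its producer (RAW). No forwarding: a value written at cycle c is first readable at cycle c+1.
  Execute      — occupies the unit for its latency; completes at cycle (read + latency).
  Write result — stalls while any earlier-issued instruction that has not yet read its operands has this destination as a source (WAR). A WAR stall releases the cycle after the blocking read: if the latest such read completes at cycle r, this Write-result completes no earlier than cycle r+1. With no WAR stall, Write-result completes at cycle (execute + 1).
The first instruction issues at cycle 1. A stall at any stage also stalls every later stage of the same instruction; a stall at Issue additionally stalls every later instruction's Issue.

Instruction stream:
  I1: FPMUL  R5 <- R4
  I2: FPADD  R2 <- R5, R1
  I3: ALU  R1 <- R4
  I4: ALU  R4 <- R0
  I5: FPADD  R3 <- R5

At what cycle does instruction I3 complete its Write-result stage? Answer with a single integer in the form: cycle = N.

I1: IS=1 RO=2 EX=7 WR=8
I2: IS=2 RO=9 EX=12 WR=13  [RAW R5: wait I1 write@8]
I3: IS=3 RO=4 EX=5 WR=10  [WAR R1: wait I2 read@9]
I4: IS=11 RO=12 EX=13 WR=14  [struct: ALU busy until I3 writes@10]
I5: IS=14 RO=15 EX=18 WR=19  [struct: FPADD busy until I2 writes@13]

cycle = 10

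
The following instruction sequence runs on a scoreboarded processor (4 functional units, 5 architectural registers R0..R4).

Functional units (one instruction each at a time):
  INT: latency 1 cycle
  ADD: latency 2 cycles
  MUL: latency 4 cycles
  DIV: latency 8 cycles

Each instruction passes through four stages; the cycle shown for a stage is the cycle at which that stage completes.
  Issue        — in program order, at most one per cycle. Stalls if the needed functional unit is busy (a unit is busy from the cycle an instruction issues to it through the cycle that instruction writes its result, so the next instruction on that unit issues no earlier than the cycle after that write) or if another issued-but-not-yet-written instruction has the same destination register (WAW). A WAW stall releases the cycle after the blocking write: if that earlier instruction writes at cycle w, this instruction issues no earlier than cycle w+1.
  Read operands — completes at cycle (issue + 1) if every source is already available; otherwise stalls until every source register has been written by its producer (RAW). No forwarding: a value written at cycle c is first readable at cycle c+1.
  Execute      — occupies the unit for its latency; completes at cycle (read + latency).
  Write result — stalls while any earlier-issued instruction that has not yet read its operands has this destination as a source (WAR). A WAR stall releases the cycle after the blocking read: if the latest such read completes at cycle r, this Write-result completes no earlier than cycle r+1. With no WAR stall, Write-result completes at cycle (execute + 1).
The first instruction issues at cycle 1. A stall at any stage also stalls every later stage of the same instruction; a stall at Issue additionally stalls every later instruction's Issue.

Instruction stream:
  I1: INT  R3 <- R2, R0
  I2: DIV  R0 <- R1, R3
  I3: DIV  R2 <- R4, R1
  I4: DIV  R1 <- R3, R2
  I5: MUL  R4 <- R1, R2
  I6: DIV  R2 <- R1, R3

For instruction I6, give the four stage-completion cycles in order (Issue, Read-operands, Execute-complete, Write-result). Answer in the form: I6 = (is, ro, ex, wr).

I6 = (37, 38, 46, 47)

I1 -> (1, 2, 3, 4)
I2 -> (2, 5, 13, 14)  // RAW R3: wait I1 write@4
I3 -> (15, 16, 24, 25)  // struct: DIV busy until I2 writes@14
I4 -> (26, 27, 35, 36)  // struct: DIV busy until I3 writes@25
I5 -> (27, 37, 41, 42)  // RAW R1: wait I4 write@36
I6 -> (37, 38, 46, 47)  // struct: DIV busy until I4 writes@36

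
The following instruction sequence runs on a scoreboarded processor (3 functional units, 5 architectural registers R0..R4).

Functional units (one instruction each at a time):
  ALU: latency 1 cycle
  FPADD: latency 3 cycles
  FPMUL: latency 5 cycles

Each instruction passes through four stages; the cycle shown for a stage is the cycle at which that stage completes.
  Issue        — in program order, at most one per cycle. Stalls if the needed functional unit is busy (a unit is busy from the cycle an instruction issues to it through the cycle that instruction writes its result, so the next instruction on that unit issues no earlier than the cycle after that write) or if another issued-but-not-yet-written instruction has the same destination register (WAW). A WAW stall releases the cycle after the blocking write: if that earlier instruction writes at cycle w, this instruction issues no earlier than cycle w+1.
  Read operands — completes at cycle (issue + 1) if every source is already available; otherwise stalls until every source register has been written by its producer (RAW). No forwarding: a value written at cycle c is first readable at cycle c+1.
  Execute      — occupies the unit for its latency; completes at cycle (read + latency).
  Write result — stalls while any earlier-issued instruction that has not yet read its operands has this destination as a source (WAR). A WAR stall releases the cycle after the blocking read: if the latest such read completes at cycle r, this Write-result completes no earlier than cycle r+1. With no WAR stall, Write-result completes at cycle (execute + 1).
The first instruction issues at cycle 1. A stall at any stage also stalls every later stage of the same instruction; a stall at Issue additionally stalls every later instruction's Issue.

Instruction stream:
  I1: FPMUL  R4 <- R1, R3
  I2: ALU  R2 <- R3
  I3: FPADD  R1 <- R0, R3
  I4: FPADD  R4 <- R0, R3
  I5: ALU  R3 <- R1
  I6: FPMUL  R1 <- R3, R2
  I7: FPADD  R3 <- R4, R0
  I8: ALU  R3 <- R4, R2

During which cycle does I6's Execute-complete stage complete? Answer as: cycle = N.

cycle = 19

c1: I1 issues→FPMUL
c2: I1 reads; I2 issues→ALU
c3: I2 reads; I3 issues→FPADD
c4: I2 exec-done; I3 reads
c5: I2 writes R2
c7: I1 exec-done; I3 exec-done
c8: I1 writes R4; I3 writes R1
c9: I4 issues→FPADD
c10: I4 reads; I5 issues→ALU
c11: I5 reads; I6 issues→FPMUL
c12: I5 exec-done
c13: I4 exec-done; I5 writes R3
c14: I4 writes R4; I6 reads
c15: I7 issues→FPADD
c16: I7 reads
c19: I6 exec-done; I7 exec-done
c20: I6 writes R1; I7 writes R3
c21: I8 issues→ALU
c22: I8 reads
c23: I8 exec-done
c24: I8 writes R3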